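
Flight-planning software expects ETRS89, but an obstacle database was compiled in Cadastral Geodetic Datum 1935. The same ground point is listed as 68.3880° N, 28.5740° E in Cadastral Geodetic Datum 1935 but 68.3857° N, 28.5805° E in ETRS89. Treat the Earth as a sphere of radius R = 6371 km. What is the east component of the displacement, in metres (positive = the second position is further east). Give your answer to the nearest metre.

Δφ = 68.3857° − 68.3880° = -0.0023°; Δλ = 28.5805° − 28.5740° = +0.0065°.
1° along a meridian = πR/180 = 111195 m.
ΔN = Δφ × 111195 = -255.7 m; ΔE = Δλ × 111195 × cos(68.3880°) = +0.0065 × 111195 × 0.368319 = 266.2 m.

ΔE = 266 m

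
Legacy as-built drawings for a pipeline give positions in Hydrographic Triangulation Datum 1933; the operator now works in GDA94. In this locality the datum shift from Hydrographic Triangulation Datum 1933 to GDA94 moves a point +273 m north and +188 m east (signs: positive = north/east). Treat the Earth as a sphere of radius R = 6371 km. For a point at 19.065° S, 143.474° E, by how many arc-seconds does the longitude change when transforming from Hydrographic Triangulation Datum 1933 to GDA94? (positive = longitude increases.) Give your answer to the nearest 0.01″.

At latitude -19.065°, cos φ = 0.945149.
One radian of longitude at latitude φ spans R cos φ, so Δλ = ΔE / (R cos φ) = 188.0 / (6371000 × 0.945149) = 3.1221e-05 rad = 6.440″.

Δλ = 6.44″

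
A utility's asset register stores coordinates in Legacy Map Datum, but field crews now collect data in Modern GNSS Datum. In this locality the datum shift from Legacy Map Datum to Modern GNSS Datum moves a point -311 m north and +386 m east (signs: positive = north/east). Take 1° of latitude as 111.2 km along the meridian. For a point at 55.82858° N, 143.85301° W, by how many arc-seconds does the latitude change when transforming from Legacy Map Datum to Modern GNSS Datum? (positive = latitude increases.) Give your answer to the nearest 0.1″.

Δφ = -10.1″

1° of latitude = 111.2 km, so Δφ = -311.0 / 111200 = -0.0027968° = -10.068″.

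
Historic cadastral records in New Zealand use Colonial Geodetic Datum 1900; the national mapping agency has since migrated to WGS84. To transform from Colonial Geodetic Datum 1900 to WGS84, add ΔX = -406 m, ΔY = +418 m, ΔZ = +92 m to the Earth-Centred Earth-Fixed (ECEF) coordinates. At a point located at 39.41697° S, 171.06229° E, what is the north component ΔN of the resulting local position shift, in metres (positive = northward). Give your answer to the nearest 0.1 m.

At φ = -39.41697°, λ = 171.06229°: sin φ = -0.634959, cos φ = 0.772546, sin λ = 0.155361, cos λ = -0.987858.
ΔN = −sin φ cos λ·ΔX − sin φ sin λ·ΔY + cos φ·ΔZ = −(-0.634959)(-0.987858)(-406) − (-0.634959)(0.155361)(418) + (0.772546)(92) = 366.97 m.

ΔN = 367.0 m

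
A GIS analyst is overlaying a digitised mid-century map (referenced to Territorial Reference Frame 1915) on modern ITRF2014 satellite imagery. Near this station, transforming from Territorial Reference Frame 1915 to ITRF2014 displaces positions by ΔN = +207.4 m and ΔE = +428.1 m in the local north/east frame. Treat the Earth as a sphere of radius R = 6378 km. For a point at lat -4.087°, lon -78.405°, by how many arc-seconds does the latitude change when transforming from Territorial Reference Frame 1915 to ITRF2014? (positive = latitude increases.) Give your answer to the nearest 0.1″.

Δφ = 6.7″

On a sphere of radius R, 1 rad of latitude = R, so Δφ = ΔN / R = 207.4 / 6378000 = 3.2518e-05 rad = 6.707″.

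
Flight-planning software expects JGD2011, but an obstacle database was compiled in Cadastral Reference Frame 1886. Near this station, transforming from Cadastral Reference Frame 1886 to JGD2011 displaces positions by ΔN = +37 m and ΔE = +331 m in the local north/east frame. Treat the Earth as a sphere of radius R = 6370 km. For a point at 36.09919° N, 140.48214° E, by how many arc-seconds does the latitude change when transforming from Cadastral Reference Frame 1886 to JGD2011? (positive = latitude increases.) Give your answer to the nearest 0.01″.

On a sphere of radius R, 1 rad of latitude = R, so Δφ = ΔN / R = 37.0 / 6370000 = 5.8085e-06 rad = 1.198″.

Δφ = 1.20″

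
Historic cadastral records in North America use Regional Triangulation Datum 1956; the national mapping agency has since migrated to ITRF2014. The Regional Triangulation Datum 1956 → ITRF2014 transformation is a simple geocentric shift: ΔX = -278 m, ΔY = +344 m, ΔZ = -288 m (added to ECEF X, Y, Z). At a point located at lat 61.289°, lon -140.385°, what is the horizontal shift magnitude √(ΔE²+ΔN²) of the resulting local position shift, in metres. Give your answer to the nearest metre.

The local east axis at (φ, λ) is (−sin λ, cos λ, 0), so ΔE = −sin(-140.385°)·(-278) + cos(-140.385°)·344 = -442.26 m.
The local north axis is (−sin φ cos λ, −sin φ sin λ, cos φ), giving ΔN = -187.827 + 192.376 − 138.353 = -133.80 m.
Horizontal magnitude = √(ΔE² + ΔN²) = √((-442.26)² + (-133.80)²) = 462.06 m.

462 m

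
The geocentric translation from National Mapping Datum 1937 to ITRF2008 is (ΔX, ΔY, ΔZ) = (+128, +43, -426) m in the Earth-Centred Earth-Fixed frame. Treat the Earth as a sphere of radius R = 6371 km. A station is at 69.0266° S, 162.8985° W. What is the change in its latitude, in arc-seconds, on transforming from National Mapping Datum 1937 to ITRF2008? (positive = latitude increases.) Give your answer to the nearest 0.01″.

sin φ = -0.933747, cos φ = 0.357934, sin λ = -0.294065, cos λ = -0.955785.
North component: ΔN = −sin φ cos λ·ΔX − sin φ sin λ·ΔY + cos φ·ΔZ = −(-0.933747)(-0.955785)(128) − (-0.933747)(-0.294065)(43) + (0.357934)(-426) = -278.52 m.
1° of latitude spans πR/180 = 111195 m, so Δφ = -278.52 / 111195 × 3600 = -9.017″.

Δφ = -9.02″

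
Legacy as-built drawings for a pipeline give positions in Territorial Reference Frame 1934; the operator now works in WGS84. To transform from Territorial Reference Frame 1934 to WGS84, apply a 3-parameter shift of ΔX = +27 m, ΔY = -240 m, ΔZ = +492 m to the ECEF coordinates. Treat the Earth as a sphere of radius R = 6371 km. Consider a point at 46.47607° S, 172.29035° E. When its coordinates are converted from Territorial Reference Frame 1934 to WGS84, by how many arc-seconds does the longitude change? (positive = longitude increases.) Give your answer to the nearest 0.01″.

sin φ = -0.725087, cos φ = 0.688657, sin λ = 0.134153, cos λ = -0.990961.
East component: ΔE = −sin λ·ΔX + cos λ·ΔY = −(0.134153)(27) + (-0.990961)(-240) = 234.21 m.
1° of latitude spans πR/180 = 111195 m; at latitude φ, 1° of longitude spans that × cos φ = 76575.2 m, so Δλ = 234.21 / 76575.2 × 3600 = 11.011″.

Δλ = 11.01″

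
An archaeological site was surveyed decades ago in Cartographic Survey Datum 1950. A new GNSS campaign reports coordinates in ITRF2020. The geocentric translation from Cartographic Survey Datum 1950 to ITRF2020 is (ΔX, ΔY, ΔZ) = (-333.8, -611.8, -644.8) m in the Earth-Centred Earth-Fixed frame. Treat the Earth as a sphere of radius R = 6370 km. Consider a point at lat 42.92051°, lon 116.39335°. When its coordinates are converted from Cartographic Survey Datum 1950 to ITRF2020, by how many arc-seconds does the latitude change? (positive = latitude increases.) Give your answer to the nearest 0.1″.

Δφ = -6.5″

sin φ = 0.680983, cos φ = 0.732299, sin λ = 0.895763, cos λ = -0.444531.
North component: ΔN = −sin φ cos λ·ΔX − sin φ sin λ·ΔY + cos φ·ΔZ = −(0.680983)(-0.444531)(-333.8) − (0.680983)(0.895763)(-611.8) + (0.732299)(-644.8) = -200.04 m.
1° of latitude spans πR/180 = 111177 m, so Δφ = -200.04 / 111177 × 3600 = -6.477″.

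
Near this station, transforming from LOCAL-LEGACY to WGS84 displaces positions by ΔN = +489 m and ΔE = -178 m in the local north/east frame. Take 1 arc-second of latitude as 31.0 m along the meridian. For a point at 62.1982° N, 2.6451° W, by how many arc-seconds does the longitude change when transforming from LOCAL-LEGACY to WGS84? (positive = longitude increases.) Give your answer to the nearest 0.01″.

Δλ = -12.31″

At latitude 62.1982°, cos φ = 0.466414.
1″ of longitude at this latitude = 31.00 × cos φ = 14.4588 m, so Δλ = -178.0 / 14.4588 = -12.311″.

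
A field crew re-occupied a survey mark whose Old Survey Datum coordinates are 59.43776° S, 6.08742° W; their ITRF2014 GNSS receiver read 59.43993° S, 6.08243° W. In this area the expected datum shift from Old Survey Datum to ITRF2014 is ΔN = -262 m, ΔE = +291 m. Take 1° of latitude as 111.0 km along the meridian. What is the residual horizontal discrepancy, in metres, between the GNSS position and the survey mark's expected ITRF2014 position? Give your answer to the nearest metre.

Observed coordinate differences: Δφ = -0.00217°, Δλ = +0.00499°.
Converting to metres (1° lat = 111000 m, cos φ = 0.508474): observed ΔN = -240.9 m, observed ΔE = 281.6 m.
Subtracting the expected shift leaves a residual of -240.9 − (-262) = 21.1 m north and 281.6 − (291) = -9.4 m east.
Residual distance = √(21.1² + (-9.4)²) = 23.1 m.

23 m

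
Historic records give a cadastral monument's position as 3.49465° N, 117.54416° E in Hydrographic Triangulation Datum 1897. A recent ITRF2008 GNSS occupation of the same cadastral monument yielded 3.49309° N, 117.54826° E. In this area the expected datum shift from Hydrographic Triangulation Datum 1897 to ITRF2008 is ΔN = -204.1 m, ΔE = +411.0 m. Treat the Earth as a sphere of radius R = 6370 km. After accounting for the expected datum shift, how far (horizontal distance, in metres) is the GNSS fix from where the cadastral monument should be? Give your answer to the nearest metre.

Observed coordinate differences: Δφ = -0.00156°, Δλ = +0.00410°.
Converting to metres (1° lat = 111177 m, cos φ = 0.998140): observed ΔN = -173.4 m, observed ΔE = 455.0 m.
Subtracting the expected shift leaves a residual of -173.4 − (-204.1) = 30.7 m north and 455.0 − (411.0) = 44.0 m east.
Residual distance = √(30.7² + 44.0²) = 53.6 m.

54 m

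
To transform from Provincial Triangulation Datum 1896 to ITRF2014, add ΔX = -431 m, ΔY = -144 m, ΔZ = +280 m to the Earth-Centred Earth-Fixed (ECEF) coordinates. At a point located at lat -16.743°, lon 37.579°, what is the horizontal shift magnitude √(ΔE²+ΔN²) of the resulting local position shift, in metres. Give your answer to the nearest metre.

The local east axis at (φ, λ) is (−sin λ, cos λ, 0), so ΔE = −sin(37.579°)·(-431) + cos(37.579°)·(-144) = 148.73 m.
The local north axis is (−sin φ cos λ, −sin φ sin λ, cos φ), giving ΔN = -98.400 − 25.299 + 268.130 = 144.43 m.
Horizontal magnitude = √(ΔE² + ΔN²) = √(148.73² + 144.43²) = 207.32 m.

207 m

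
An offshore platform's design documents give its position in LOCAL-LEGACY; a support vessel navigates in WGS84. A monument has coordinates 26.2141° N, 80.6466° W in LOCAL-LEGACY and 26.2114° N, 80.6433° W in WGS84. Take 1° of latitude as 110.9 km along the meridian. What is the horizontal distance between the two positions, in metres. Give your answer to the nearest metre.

Δφ = 26.2114° − 26.2141° = -0.0027°; Δλ = -80.6433° − -80.6466° = +0.0033°.
ΔN = Δφ × 110900 = -299.4 m; ΔE = Δλ × 110900 × cos(26.2141°) = +0.0033 × 110900 × 0.897150 = 328.3 m.
Distance = √(ΔE² + ΔN²) = √(328.3² + (-299.4)²) = 444.4 m.

444 m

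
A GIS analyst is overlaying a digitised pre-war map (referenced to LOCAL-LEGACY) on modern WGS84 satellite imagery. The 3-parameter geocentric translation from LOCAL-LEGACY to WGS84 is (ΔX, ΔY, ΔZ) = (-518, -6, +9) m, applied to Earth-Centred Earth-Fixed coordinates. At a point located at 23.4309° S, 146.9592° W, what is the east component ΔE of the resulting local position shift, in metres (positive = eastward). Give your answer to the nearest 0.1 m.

At φ = -23.4309°, λ = -146.9592°: sin φ = -0.397643, cos φ = 0.917540, sin λ = -0.545236, cos λ = -0.838283.
ΔE = −sin λ·ΔX + cos λ·ΔY = −(-0.545236)·(-518) + (-0.838283)·(-6) = -277.40 m.

ΔE = -277.4 m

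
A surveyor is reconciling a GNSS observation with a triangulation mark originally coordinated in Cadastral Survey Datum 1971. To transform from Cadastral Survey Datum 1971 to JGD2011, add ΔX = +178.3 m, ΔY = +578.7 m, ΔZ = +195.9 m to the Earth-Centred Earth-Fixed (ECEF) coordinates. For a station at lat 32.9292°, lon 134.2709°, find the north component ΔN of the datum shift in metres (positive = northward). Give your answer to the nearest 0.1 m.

ΔN = 6.8 m

At φ = 32.9292°, λ = 134.2709°: sin φ = 0.543602, cos φ = 0.839343, sin λ = 0.716047, cos λ = -0.698052.
ΔN = −sin φ cos λ·ΔX − sin φ sin λ·ΔY + cos φ·ΔZ = −(0.543602)(-0.698052)(178.3) − (0.543602)(0.716047)(578.7) + (0.839343)(195.9) = 6.83 m.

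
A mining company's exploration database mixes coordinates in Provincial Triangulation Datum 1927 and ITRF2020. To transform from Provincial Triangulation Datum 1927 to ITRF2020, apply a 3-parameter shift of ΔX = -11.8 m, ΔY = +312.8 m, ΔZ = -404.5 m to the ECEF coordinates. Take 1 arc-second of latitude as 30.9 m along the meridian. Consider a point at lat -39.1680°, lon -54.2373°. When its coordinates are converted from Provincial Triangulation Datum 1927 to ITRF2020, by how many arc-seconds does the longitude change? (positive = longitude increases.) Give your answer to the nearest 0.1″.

sin φ = -0.631596, cos φ = 0.775297, sin λ = -0.811444, cos λ = 0.584430.
East component: ΔE = −sin λ·ΔX + cos λ·ΔY = −(-0.811444)(-11.8) + (0.584430)(312.8) = 173.23 m.
1° of latitude spans 3600 × 30.90 = 111240 m; at latitude φ, 1° of longitude spans that × cos φ = 86244.1 m, so Δλ = 173.23 / 86244.1 × 3600 = 7.231″.

Δλ = 7.2″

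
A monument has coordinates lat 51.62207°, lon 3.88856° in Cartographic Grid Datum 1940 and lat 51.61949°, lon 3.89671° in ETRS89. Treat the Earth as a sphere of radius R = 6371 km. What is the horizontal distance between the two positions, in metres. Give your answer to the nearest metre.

Δφ = 51.61949° − 51.62207° = -0.00258°; Δλ = 3.89671° − 3.88856° = +0.00815°.
1° along a meridian = πR/180 = 111195 m.
ΔN = Δφ × 111195 = -286.9 m; ΔE = Δλ × 111195 × cos(51.62207°) = +0.00815 × 111195 × 0.620846 = 562.6 m.
Distance = √(ΔE² + ΔN²) = √(562.6² + (-286.9)²) = 631.6 m.

632 m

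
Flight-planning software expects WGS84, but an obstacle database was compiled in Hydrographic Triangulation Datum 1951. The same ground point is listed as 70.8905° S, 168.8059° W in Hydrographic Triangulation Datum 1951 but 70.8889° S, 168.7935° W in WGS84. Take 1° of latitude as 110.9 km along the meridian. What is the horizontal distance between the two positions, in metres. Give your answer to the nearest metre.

Δφ = -70.8889° − -70.8905° = +0.0016°; Δλ = -168.7935° − -168.8059° = +0.0124°.
ΔN = Δφ × 110900 = 177.4 m; ΔE = Δλ × 110900 × cos(-70.8905°) = +0.0124 × 110900 × 0.327375 = 450.2 m.
Distance = √(ΔE² + ΔN²) = √(450.2² + 177.4²) = 483.9 m.

484 m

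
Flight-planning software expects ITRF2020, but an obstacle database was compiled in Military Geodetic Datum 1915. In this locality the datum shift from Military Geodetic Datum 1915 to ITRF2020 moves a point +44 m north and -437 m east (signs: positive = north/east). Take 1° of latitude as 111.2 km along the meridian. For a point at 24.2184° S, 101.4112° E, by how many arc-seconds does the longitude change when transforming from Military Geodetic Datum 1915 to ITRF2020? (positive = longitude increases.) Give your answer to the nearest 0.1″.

At latitude -24.2184°, cos φ = 0.911988.
1° of longitude at this latitude = 111.2 × cos φ = 101.41 km, so Δλ = -437.0 / 101413.1 = -0.0043091° = -15.513″.

Δλ = -15.5″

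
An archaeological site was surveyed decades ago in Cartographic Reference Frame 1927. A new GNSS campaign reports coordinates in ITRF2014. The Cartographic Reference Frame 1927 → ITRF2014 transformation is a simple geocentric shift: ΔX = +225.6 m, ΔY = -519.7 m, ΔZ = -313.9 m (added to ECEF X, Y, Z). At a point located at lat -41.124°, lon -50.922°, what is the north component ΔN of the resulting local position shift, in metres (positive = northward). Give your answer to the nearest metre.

At φ = -41.124°, λ = -50.922°: sin φ = -0.657691, cos φ = 0.753288, sin λ = -0.776289, cos λ = 0.630378.
ΔN = −sin φ cos λ·ΔX − sin φ sin λ·ΔY + cos φ·ΔZ = −(-0.657691)(0.630378)(225.6) − (-0.657691)(-0.776289)(-519.7) + (0.753288)(-313.9) = 122.41 m.

ΔN = 122 m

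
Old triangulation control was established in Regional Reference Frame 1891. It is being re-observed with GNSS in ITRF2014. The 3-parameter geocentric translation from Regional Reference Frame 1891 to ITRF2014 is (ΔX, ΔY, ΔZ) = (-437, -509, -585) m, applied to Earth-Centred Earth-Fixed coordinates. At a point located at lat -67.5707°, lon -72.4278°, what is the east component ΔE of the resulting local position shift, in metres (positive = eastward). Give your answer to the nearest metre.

ΔE = -570 m

At φ = -67.5707°, λ = -72.4278°: sin φ = -0.924351, cos φ = 0.381543, sin λ = -0.953337, cos λ = 0.301907.
ΔE = −sin λ·ΔX + cos λ·ΔY = −(-0.953337)·(-437) + (0.301907)·(-509) = -570.28 m.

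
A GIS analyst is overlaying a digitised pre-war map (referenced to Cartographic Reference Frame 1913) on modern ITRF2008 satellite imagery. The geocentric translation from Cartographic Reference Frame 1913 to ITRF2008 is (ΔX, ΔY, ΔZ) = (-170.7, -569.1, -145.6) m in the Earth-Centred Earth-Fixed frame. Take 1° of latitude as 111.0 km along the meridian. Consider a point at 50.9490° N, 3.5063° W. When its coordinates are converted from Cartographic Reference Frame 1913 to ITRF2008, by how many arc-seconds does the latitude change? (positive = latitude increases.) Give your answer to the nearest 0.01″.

sin φ = 0.776585, cos φ = 0.630012, sin λ = -0.061158, cos λ = 0.998128.
North component: ΔN = −sin φ cos λ·ΔX − sin φ sin λ·ΔY + cos φ·ΔZ = −(0.776585)(0.998128)(-170.7) − (0.776585)(-0.061158)(-569.1) + (0.630012)(-145.6) = 13.56 m.
1° of latitude spans 111000 m, so Δφ = 13.56 / 111000 × 3600 = 0.440″.

Δφ = 0.44″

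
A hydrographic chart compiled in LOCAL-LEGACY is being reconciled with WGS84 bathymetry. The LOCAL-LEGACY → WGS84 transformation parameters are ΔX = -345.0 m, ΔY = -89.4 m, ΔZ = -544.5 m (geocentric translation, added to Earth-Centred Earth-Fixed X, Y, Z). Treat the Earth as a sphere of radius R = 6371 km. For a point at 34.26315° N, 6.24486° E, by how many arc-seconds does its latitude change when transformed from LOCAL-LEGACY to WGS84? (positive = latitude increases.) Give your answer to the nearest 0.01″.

Δφ = -8.14″

sin φ = 0.562995, cos φ = 0.826461, sin λ = 0.108778, cos λ = 0.994066.
North component: ΔN = −sin φ cos λ·ΔX − sin φ sin λ·ΔY + cos φ·ΔZ = −(0.562995)(0.994066)(-345.0) − (0.562995)(0.108778)(-89.4) + (0.826461)(-544.5) = -251.45 m.
1° of latitude spans πR/180 = 111195 m, so Δφ = -251.45 / 111195 × 3600 = -8.141″.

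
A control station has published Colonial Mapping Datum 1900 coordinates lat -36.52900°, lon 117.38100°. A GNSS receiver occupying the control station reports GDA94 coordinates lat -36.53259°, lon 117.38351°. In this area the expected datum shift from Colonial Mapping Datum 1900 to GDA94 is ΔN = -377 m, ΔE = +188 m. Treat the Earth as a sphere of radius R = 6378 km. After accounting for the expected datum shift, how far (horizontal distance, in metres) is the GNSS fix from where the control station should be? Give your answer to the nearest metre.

Observed coordinate differences: Δφ = -0.00359°, Δλ = +0.00251°.
Converting to metres (1° lat = 111317 m, cos φ = 0.803556): observed ΔN = -399.6 m, observed ΔE = 224.5 m.
Subtracting the expected shift leaves a residual of -399.6 − (-377) = -22.6 m north and 224.5 − (188) = 36.5 m east.
Residual distance = √((-22.6)² + 36.5²) = 43.0 m.

43 m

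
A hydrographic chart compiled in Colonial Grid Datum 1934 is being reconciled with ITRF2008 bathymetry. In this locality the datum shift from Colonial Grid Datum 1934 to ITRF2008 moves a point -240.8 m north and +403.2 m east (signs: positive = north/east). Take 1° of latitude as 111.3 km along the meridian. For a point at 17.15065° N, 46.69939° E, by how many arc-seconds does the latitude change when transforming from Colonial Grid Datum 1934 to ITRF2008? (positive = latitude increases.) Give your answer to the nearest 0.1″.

1° of latitude = 111.3 km, so Δφ = -240.8 / 111300 = -0.0021635° = -7.789″.

Δφ = -7.8″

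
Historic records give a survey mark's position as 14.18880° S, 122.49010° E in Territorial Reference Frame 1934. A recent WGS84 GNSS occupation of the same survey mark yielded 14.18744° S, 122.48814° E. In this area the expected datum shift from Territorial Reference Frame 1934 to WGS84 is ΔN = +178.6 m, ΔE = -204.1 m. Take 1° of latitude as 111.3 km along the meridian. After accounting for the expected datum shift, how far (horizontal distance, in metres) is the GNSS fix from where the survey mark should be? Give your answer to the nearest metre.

Observed coordinate differences: Δφ = +0.00136°, Δλ = -0.00196°.
Converting to metres (1° lat = 111300 m, cos φ = 0.969493): observed ΔN = 151.4 m, observed ΔE = -211.5 m.
Subtracting the expected shift leaves a residual of 151.4 − (178.6) = -27.2 m north and -211.5 − (-204.1) = -7.4 m east.
Residual distance = √((-27.2)² + (-7.4)²) = 28.2 m.

28 m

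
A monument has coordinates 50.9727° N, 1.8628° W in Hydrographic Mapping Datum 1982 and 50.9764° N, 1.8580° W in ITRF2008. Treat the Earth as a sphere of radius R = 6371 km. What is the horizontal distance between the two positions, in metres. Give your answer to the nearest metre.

Δφ = 50.9764° − 50.9727° = +0.0037°; Δλ = -1.8580° − -1.8628° = +0.0048°.
1° along a meridian = πR/180 = 111195 m.
ΔN = Δφ × 111195 = 411.4 m; ΔE = Δλ × 111195 × cos(50.9727°) = +0.0048 × 111195 × 0.629691 = 336.1 m.
Distance = √(ΔE² + ΔN²) = √(336.1² + 411.4²) = 531.2 m.

531 m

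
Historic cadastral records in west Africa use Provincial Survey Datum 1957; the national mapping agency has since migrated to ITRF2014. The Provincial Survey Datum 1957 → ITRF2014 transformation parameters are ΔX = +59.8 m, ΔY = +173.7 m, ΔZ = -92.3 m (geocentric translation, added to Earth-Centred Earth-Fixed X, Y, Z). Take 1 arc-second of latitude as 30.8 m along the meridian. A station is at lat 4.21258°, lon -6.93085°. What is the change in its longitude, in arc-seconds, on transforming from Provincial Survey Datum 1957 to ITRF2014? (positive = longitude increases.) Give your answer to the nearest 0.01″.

sin φ = 0.073457, cos φ = 0.997298, sin λ = -0.120671, cos λ = 0.992693.
East component: ΔE = −sin λ·ΔX + cos λ·ΔY = −(-0.120671)(59.8) + (0.992693)(173.7) = 179.65 m.
1° of latitude spans 3600 × 30.80 = 110880 m; at latitude φ, 1° of longitude spans that × cos φ = 110580.4 m, so Δλ = 179.65 / 110580.4 × 3600 = 5.848″.

Δλ = 5.85″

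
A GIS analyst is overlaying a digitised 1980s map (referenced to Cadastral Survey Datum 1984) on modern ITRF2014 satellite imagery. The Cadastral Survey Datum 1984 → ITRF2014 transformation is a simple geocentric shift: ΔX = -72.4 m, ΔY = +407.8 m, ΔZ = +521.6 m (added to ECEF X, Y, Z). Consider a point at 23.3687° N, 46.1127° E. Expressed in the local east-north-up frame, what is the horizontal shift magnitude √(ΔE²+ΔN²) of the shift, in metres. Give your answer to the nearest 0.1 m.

At φ = 23.3687°, λ = 46.1127°: sin φ = 0.396646, cos φ = 0.917971, sin λ = 0.720705, cos λ = 0.693242.
ΔE = −sin λ·ΔX + cos λ·ΔY = −(0.720705)·(-72.4) + (0.693242)·(407.8) = 334.88 m.
ΔN = −sin φ cos λ·ΔX − sin φ sin λ·ΔY + cos φ·ΔZ = −(0.396646)(0.693242)(-72.4) − (0.396646)(0.720705)(407.8) + (0.917971)(521.6) = 382.15 m.
Horizontal magnitude = √(ΔE² + ΔN²) = √(334.88² + 382.15²) = 508.12 m.

508.1 m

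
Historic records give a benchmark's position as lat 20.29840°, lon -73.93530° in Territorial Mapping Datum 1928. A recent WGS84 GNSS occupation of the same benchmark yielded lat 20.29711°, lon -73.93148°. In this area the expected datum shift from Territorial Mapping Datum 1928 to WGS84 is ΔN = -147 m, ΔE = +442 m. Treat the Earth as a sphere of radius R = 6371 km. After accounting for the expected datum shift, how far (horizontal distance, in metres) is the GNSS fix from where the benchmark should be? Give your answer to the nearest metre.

44 m

Observed coordinate differences: Δφ = -0.00129°, Δλ = +0.00382°.
Converting to metres (1° lat = 111195 m, cos φ = 0.937899): observed ΔN = -143.4 m, observed ΔE = 398.4 m.
Subtracting the expected shift leaves a residual of -143.4 − (-147) = 3.6 m north and 398.4 − (442) = -43.6 m east.
Residual distance = √(3.6² + (-43.6)²) = 43.8 m.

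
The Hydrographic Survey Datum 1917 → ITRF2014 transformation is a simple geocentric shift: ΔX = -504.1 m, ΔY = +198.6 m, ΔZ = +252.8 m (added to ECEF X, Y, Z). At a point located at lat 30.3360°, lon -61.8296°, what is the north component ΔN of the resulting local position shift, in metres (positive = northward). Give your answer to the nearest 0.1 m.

ΔN = 426.8 m

At φ = 30.3360°, λ = -61.8296°: sin φ = 0.505070, cos φ = 0.863078, sin λ = -0.881547, cos λ = 0.472095.
ΔN = −sin φ cos λ·ΔX − sin φ sin λ·ΔY + cos φ·ΔZ = −(0.505070)(0.472095)(-504.1) − (0.505070)(-0.881547)(198.6) + (0.863078)(252.8) = 426.81 m.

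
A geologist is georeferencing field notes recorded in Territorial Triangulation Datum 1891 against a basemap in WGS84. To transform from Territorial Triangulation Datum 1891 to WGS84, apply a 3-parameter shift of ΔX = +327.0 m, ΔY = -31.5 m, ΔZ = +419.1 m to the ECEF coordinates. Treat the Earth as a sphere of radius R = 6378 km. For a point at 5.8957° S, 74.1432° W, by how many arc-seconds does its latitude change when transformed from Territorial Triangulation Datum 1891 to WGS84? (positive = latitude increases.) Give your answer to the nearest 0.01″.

sin φ = -0.102718, cos φ = 0.994711, sin λ = -0.961948, cos λ = 0.273234.
North component: ΔN = −sin φ cos λ·ΔX − sin φ sin λ·ΔY + cos φ·ΔZ = −(-0.102718)(0.273234)(327.0) − (-0.102718)(-0.961948)(-31.5) + (0.994711)(419.1) = 429.17 m.
1° of latitude spans πR/180 = 111317 m, so Δφ = 429.17 / 111317 × 3600 = 13.879″.

Δφ = 13.88″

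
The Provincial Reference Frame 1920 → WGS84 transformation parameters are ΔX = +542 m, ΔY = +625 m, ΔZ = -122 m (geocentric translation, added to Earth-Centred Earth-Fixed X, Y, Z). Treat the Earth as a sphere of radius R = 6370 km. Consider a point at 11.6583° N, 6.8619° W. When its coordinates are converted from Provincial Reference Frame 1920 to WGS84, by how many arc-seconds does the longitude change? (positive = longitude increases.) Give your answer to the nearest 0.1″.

sin φ = 0.202075, cos φ = 0.979370, sin λ = -0.119477, cos λ = 0.992837.
East component: ΔE = −sin λ·ΔX + cos λ·ΔY = −(-0.119477)(542) + (0.992837)(625) = 685.28 m.
1° of latitude spans πR/180 = 111177 m; at latitude φ, 1° of longitude spans that × cos φ = 108883.9 m, so Δλ = 685.28 / 108883.9 × 3600 = 22.657″.

Δλ = 22.7″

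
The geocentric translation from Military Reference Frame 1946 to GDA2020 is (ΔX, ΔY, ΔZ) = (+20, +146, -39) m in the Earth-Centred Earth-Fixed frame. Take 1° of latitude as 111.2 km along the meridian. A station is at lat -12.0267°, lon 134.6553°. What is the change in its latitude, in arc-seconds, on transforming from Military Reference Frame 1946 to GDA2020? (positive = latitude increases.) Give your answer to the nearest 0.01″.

Δφ = -0.63″

sin φ = -0.208367, cos φ = 0.978051, sin λ = 0.711348, cos λ = -0.702840.
North component: ΔN = −sin φ cos λ·ΔX − sin φ sin λ·ΔY + cos φ·ΔZ = −(-0.208367)(-0.702840)(20) − (-0.208367)(0.711348)(146) + (0.978051)(-39) = -19.43 m.
1° of latitude spans 111200 m, so Δφ = -19.43 / 111200 × 3600 = -0.629″.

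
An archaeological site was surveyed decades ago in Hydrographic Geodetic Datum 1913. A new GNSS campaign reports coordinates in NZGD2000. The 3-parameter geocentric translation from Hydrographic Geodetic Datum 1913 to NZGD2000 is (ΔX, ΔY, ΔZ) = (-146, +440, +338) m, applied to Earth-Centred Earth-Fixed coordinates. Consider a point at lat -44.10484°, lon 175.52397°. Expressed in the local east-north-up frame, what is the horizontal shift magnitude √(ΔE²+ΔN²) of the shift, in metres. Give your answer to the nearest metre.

At φ = -44.10484°, λ = 175.52397°: sin φ = -0.695973, cos φ = 0.718068, sin λ = 0.078042, cos λ = -0.996950.
ΔE = −sin λ·ΔX + cos λ·ΔY = −(0.078042)·(-146) + (-0.996950)·(440) = -427.26 m.
ΔN = −sin φ cos λ·ΔX − sin φ sin λ·ΔY + cos φ·ΔZ = −(-0.695973)(-0.996950)(-146) − (-0.695973)(0.078042)(440) + (0.718068)(338) = 367.91 m.
Horizontal magnitude = √(ΔE² + ΔN²) = √((-427.26)² + 367.91²) = 563.84 m.

564 m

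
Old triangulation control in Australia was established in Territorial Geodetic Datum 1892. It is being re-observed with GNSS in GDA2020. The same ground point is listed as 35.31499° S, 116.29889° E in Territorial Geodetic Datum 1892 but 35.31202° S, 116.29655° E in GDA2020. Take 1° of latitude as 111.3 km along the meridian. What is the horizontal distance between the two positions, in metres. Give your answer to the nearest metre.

393 m

Δφ = -35.31202° − -35.31499° = +0.00297°; Δλ = 116.29655° − 116.29889° = -0.00234°.
ΔN = Δφ × 111300 = 330.6 m; ΔE = Δλ × 111300 × cos(-35.31499°) = -0.00234 × 111300 × 0.815986 = -212.5 m.
Distance = √(ΔE² + ΔN²) = √((-212.5)² + 330.6²) = 393.0 m.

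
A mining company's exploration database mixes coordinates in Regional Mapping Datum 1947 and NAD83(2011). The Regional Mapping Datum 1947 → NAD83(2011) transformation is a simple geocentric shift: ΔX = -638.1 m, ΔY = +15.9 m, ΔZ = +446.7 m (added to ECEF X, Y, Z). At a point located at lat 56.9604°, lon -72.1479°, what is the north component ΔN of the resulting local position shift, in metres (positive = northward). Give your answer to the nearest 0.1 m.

The local north axis is (−sin φ cos λ, −sin φ sin λ, cos φ), giving ΔN = 163.984 + 12.687 + 243.549 = 420.22 m.

ΔN = 420.2 m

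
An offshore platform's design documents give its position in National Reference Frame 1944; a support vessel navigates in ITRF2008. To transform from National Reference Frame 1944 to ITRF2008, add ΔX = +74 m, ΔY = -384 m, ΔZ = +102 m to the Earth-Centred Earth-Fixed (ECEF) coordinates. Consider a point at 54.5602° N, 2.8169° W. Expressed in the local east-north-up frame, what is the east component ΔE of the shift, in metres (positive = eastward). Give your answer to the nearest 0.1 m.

ΔE = -379.9 m

At φ = 54.5602°, λ = -2.8169°: sin φ = 0.814725, cos φ = 0.579847, sin λ = -0.049144, cos λ = 0.998792.
ΔE = −sin λ·ΔX + cos λ·ΔY = −(-0.049144)·(74) + (0.998792)·(-384) = -379.90 m.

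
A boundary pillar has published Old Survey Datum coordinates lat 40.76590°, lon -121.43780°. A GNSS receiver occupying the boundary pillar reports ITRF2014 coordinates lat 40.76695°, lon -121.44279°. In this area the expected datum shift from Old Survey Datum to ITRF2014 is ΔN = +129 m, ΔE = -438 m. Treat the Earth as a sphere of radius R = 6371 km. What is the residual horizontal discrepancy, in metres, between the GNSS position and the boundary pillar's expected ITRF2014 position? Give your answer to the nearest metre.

22 m

Observed coordinate differences: Δφ = +0.00105°, Δλ = -0.00499°.
Converting to metres (1° lat = 111195 m, cos φ = 0.757384): observed ΔN = 116.8 m, observed ΔE = -420.2 m.
Subtracting the expected shift leaves a residual of 116.8 − (129) = -12.2 m north and -420.2 − (-438) = 17.8 m east.
Residual distance = √((-12.2)² + 17.8²) = 21.6 m.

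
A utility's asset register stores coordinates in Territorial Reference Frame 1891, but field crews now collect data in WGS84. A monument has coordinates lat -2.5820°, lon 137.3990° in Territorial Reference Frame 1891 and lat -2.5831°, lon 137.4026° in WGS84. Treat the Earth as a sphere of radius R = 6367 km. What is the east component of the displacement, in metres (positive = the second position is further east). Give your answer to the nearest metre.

ΔE = 400 m

Δφ = -2.5831° − -2.5820° = -0.0011°; Δλ = 137.4026° − 137.3990° = +0.0036°.
1° along a meridian = πR/180 = 111125 m.
ΔN = Δφ × 111125 = -122.2 m; ΔE = Δλ × 111125 × cos(-2.5820°) = +0.0036 × 111125 × 0.998985 = 399.6 m.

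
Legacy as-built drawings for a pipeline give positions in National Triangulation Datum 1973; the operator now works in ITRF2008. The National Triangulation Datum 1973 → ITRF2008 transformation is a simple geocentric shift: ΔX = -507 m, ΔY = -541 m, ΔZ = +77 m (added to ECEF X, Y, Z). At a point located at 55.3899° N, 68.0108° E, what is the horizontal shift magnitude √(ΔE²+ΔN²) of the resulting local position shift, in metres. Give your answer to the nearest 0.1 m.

The local east axis at (φ, λ) is (−sin λ, cos λ, 0), so ΔE = −sin(68.0108°)·(-507) + cos(68.0108°)·(-541) = 267.55 m.
The local north axis is (−sin φ cos λ, −sin φ sin λ, cos φ), giving ΔN = 156.243 + 412.872 + 43.735 = 612.85 m.
Horizontal magnitude = √(ΔE² + ΔN²) = √(267.55² + 612.85²) = 668.71 m.

668.7 m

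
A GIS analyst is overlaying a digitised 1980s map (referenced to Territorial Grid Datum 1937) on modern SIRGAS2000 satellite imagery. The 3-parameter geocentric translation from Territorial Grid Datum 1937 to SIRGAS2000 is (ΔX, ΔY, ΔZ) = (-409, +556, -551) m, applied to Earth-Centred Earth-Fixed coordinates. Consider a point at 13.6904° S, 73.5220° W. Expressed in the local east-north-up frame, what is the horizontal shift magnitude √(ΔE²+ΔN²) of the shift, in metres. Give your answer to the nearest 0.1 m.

727.8 m

At φ = -13.6904°, λ = -73.5220°: sin φ = -0.236675, cos φ = 0.971589, sin λ = -0.958929, cos λ = 0.283647.
ΔE = −sin λ·ΔX + cos λ·ΔY = −(-0.958929)·(-409) + (0.283647)·(556) = -234.49 m.
ΔN = −sin φ cos λ·ΔX − sin φ sin λ·ΔY + cos φ·ΔZ = −(-0.236675)(0.283647)(-409) − (-0.236675)(-0.958929)(556) + (0.971589)(-551) = -688.99 m.
Horizontal magnitude = √(ΔE² + ΔN²) = √((-234.49)² + (-688.99)²) = 727.80 m.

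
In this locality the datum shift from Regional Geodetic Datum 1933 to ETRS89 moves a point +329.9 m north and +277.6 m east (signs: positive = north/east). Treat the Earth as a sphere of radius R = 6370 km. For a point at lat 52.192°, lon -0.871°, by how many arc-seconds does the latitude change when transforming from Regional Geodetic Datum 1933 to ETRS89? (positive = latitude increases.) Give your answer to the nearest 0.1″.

On a sphere of radius R, 1 rad of latitude = R, so Δφ = ΔN / R = 329.9 / 6370000 = 5.1790e-05 rad = 10.682″.

Δφ = 10.7″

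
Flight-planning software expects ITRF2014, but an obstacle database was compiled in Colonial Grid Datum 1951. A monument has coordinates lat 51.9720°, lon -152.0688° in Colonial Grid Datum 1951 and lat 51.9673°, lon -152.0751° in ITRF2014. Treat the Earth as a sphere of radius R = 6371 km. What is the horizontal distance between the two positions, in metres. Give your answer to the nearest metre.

678 m

Δφ = 51.9673° − 51.9720° = -0.0047°; Δλ = -152.0751° − -152.0688° = -0.0063°.
1° along a meridian = πR/180 = 111195 m.
ΔN = Δφ × 111195 = -522.6 m; ΔE = Δλ × 111195 × cos(51.9720°) = -0.0063 × 111195 × 0.616046 = -431.6 m.
Distance = √(ΔE² + ΔN²) = √((-431.6)² + (-522.6)²) = 677.8 m.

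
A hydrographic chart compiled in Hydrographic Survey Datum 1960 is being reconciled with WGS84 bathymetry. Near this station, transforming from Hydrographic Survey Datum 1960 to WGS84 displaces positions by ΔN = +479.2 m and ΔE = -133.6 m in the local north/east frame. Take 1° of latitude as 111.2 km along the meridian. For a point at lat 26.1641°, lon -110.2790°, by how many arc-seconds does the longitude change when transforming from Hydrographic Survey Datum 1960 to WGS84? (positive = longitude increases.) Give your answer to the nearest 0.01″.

At latitude 26.1641°, cos φ = 0.897535.
1° of longitude at this latitude = 111.2 × cos φ = 99.81 km, so Δλ = -133.6 / 99805.9 = -0.0013386° = -4.819″.

Δλ = -4.82″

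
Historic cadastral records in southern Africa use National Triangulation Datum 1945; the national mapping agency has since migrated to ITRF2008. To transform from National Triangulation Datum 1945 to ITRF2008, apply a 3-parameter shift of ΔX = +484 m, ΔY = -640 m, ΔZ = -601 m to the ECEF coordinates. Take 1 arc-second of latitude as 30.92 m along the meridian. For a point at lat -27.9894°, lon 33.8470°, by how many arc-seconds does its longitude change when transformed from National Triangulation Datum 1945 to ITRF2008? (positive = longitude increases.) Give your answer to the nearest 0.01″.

Δλ = -29.34″

sin φ = -0.469308, cos φ = 0.883034, sin λ = 0.556977, cos λ = 0.830528.
East component: ΔE = −sin λ·ΔX + cos λ·ΔY = −(0.556977)(484) + (0.830528)(-640) = -801.11 m.
1° of latitude spans 3600 × 30.92 = 111312 m; at latitude φ, 1° of longitude spans that × cos φ = 98292.3 m, so Δλ = -801.11 / 98292.3 × 3600 = -29.341″.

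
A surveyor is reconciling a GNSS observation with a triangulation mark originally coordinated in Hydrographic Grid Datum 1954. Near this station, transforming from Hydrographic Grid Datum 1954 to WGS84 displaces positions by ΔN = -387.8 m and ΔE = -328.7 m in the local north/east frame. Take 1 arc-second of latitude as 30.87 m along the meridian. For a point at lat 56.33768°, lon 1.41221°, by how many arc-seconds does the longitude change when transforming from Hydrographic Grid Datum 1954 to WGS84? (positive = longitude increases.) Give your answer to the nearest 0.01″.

At latitude 56.33768°, cos φ = 0.554297.
1″ of longitude at this latitude = 30.87 × cos φ = 17.1112 m, so Δλ = -328.7 / 17.1112 = -19.210″.

Δλ = -19.21″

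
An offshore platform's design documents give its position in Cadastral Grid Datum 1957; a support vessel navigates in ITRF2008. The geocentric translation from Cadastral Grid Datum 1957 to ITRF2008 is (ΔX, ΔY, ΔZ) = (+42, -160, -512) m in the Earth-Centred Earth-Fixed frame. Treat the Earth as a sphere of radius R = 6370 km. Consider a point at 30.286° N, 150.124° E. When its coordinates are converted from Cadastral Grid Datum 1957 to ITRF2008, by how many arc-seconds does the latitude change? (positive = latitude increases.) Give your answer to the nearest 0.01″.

Δφ = -12.42″

sin φ = 0.504317, cos φ = 0.863519, sin λ = 0.498125, cos λ = -0.867105.
North component: ΔN = −sin φ cos λ·ΔX − sin φ sin λ·ΔY + cos φ·ΔZ = −(0.504317)(-0.867105)(42) − (0.504317)(0.498125)(-160) + (0.863519)(-512) = -383.56 m.
1° of latitude spans πR/180 = 111177 m, so Δφ = -383.56 / 111177 × 3600 = -12.420″.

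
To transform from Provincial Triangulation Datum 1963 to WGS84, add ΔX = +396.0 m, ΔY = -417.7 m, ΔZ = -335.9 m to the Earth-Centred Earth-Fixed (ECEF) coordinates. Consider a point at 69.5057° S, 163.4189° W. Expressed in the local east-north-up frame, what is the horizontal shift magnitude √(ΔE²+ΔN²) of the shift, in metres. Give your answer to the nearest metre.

The local east axis at (φ, λ) is (−sin λ, cos λ, 0), so ΔE = −sin(-163.4189°)·396.0 + cos(-163.4189°)·(-417.7) = 513.34 m.
The local north axis is (−sin φ cos λ, −sin φ sin λ, cos φ), giving ΔN = -355.511 + 111.655 − 117.603 = -361.46 m.
Horizontal magnitude = √(ΔE² + ΔN²) = √(513.34² + (-361.46)²) = 627.83 m.

628 m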